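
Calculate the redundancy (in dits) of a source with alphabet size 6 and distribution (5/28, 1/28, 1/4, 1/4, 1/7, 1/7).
0.0504 dits

Redundancy measures how far a source is from maximum entropy:
R = H_max - H(X)

Maximum entropy for 6 symbols: H_max = log_10(6) = 0.7782 dits
Actual entropy: H(X) = 0.7278 dits
Redundancy: R = 0.7782 - 0.7278 = 0.0504 dits

This redundancy represents potential for compression: the source could be compressed by 0.0504 dits per symbol.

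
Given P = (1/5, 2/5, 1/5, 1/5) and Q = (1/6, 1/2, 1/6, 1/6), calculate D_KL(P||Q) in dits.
0.0087 dits

KL divergence: D_KL(P||Q) = Σ p(x) log(p(x)/q(x))

Computing term by term:
  x=0: 1/5 × log_10[(1/5)/(1/6)] = 1/5 × 0.0792 = 0.0158
  x=1: 2/5 × log_10[(2/5)/(1/2)] = 2/5 × -0.0969 = -0.0388
  x=2: 1/5 × log_10[(1/5)/(1/6)] = 1/5 × 0.0792 = 0.0158
  x=3: 1/5 × log_10[(1/5)/(1/6)] = 1/5 × 0.0792 = 0.0158

D_KL(P||Q) = 0.0087 dits

Note: KL divergence is always non-negative and equals 0 iff P = Q.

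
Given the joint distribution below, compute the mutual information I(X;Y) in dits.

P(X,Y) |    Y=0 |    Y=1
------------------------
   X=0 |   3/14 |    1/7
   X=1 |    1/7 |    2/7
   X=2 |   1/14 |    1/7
0.0145 dits

Mutual information: I(X;Y) = H(X) + H(Y) - H(X,Y)

Marginals:
P(X) = (5/14, 3/7, 3/14), H(X) = 0.4608 dits
P(Y) = (3/7, 4/7), H(Y) = 0.2966 dits

Joint entropy: H(X,Y) = 0.7429 dits

I(X;Y) = 0.4608 + 0.2966 - 0.7429 = 0.0145 dits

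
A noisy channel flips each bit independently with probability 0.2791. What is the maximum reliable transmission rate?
0.1458 bits

For a binary symmetric channel (BSC) with error probability p:
Capacity C = 1 - H(p) bits per symbol

where H(p) = -p log₂(p) - (1-p) log₂(1-p) is the binary entropy function.

H(0.2791) = 0.8542 bits
C = 1 - 0.8542 = 0.1458 bits per symbol

This means we can reliably transmit up to 0.1458 bits of information per channel use.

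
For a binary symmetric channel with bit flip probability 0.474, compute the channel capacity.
0.0020 bits

For a binary symmetric channel (BSC) with error probability p:
Capacity C = 1 - H(p) bits per symbol

where H(p) = -p log₂(p) - (1-p) log₂(1-p) is the binary entropy function.

H(0.474) = 0.9980 bits
C = 1 - 0.9980 = 0.0020 bits per symbol

This means we can reliably transmit up to 0.0020 bits of information per channel use.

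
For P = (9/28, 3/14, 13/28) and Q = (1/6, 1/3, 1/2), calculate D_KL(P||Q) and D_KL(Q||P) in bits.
D_KL(P||Q) = 0.1183, D_KL(Q||P) = 0.1080

KL divergence is not symmetric: D_KL(P||Q) ≠ D_KL(Q||P) in general.

D_KL(P||Q) = 0.1183 bits
D_KL(Q||P) = 0.1080 bits

No, they are not equal!

This asymmetry is why KL divergence is not a true distance metric.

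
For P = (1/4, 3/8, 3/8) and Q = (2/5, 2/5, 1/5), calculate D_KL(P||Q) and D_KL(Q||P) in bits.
D_KL(P||Q) = 0.1356, D_KL(Q||P) = 0.1271

KL divergence is not symmetric: D_KL(P||Q) ≠ D_KL(Q||P) in general.

D_KL(P||Q) = 0.1356 bits
D_KL(Q||P) = 0.1271 bits

No, they are not equal!

This asymmetry is why KL divergence is not a true distance metric.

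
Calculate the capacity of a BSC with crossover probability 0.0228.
0.8431 bits

For a binary symmetric channel (BSC) with error probability p:
Capacity C = 1 - H(p) bits per symbol

where H(p) = -p log₂(p) - (1-p) log₂(1-p) is the binary entropy function.

H(0.0228) = 0.1569 bits
C = 1 - 0.1569 = 0.8431 bits per symbol

This means we can reliably transmit up to 0.8431 bits of information per channel use.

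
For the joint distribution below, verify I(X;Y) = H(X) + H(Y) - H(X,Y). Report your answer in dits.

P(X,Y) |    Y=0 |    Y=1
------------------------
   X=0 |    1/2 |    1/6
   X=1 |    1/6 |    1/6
I(X;Y) = 0.0133 dits

Mutual information has multiple equivalent forms:
- I(X;Y) = H(X) - H(X|Y)
- I(X;Y) = H(Y) - H(Y|X)
- I(X;Y) = H(X) + H(Y) - H(X,Y)

Computing all quantities:
H(X) = 0.2764, H(Y) = 0.2764, H(X,Y) = 0.5396
H(X|Y) = 0.2632, H(Y|X) = 0.2632

Verification:
H(X) - H(X|Y) = 0.2764 - 0.2632 = 0.0133
H(Y) - H(Y|X) = 0.2764 - 0.2632 = 0.0133
H(X) + H(Y) - H(X,Y) = 0.2764 + 0.2764 - 0.5396 = 0.0133

All forms give I(X;Y) = 0.0133 dits. ✓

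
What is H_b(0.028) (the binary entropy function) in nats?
0.1277 nats

The binary entropy function is:
H(p) = -p log(p) - (1-p) log(1-p)

H(0.028) = -0.028 × log_e(0.028) - 0.972 × log_e(0.972)
H(0.028) = 0.1277 nats

Note: Binary entropy is maximized at p=0.5 (H=1 bit) and minimized at p=0 or p=1 (H=0).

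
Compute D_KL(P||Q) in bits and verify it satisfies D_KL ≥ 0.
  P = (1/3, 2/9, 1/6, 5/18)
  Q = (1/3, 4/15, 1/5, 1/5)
0.0294 bits

KL divergence satisfies the Gibbs inequality: D_KL(P||Q) ≥ 0 for all distributions P, Q.

D_KL(P||Q) = Σ p(x) log(p(x)/q(x))
Term by term:
  x=0: 1/3 × log_2[(1/3)/(1/3)] = 0.0000
  x=1: 2/9 × log_2[(2/9)/(4/15)] = -0.0585
  x=2: 1/6 × log_2[(1/6)/(1/5)] = -0.0438
  x=3: 5/18 × log_2[(5/18)/(1/5)] = 0.1316
D_KL(P||Q) = 0.0294 bits

D_KL(P||Q) = 0.0294 ≥ 0 ✓

This non-negativity is a fundamental property: relative entropy cannot be negative because it measures how different Q is from P.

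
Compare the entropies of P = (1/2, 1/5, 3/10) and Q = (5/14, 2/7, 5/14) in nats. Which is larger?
Q

Computing entropies in nats:
H(P) = 1.0297
H(Q) = 1.0934

Distribution Q has higher entropy.

Intuition: The distribution closer to uniform (more spread out) has higher entropy.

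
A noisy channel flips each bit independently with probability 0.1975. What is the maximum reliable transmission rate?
0.2831 bits

For a binary symmetric channel (BSC) with error probability p:
Capacity C = 1 - H(p) bits per symbol

where H(p) = -p log₂(p) - (1-p) log₂(1-p) is the binary entropy function.

H(0.1975) = 0.7169 bits
C = 1 - 0.7169 = 0.2831 bits per symbol

This means we can reliably transmit up to 0.2831 bits of information per channel use.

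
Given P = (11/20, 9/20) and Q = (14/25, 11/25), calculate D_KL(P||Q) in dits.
0.0001 dits

KL divergence: D_KL(P||Q) = Σ p(x) log(p(x)/q(x))

Computing term by term:
  x=0: 11/20 × log_10[(11/20)/(14/25)] = 11/20 × -0.0078 = -0.0043
  x=1: 9/20 × log_10[(9/20)/(11/25)] = 9/20 × 0.0098 = 0.0044

D_KL(P||Q) = 0.0001 dits

Note: KL divergence is always non-negative and equals 0 iff P = Q.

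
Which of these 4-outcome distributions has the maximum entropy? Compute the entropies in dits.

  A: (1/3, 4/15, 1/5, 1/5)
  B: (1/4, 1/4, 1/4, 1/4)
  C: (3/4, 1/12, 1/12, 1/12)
B

For a discrete distribution over n outcomes, entropy is maximized by the uniform distribution.

Computing entropies:
H(A) = 0.5917 dits
H(B) = 0.6021 dits
H(C) = 0.3635 dits

The uniform distribution (where all probabilities equal 1/4) achieves the maximum entropy of log_10(4) = 0.6021 dits.

Distribution B has the highest entropy.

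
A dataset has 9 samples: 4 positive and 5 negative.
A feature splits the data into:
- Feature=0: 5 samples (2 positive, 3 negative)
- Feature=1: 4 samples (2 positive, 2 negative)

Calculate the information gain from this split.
0.0072 bits

Information Gain = H(Y) - H(Y|Feature)

Before split:
P(positive) = 4/9 = 0.4444
H(Y) = 0.9911 bits

After split:
Feature=0: H = 0.9710 bits (weight = 5/9)
Feature=1: H = 1.0000 bits (weight = 4/9)
H(Y|Feature) = (5/9)×0.9710 + (4/9)×1.0000 = 0.9839 bits

Information Gain = 0.9911 - 0.9839 = 0.0072 bits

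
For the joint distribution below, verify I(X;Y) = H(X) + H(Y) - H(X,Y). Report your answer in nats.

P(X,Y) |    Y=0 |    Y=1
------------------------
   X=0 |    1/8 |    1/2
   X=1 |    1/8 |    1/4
I(X;Y) = 0.0109 nats

Mutual information has multiple equivalent forms:
- I(X;Y) = H(X) - H(X|Y)
- I(X;Y) = H(Y) - H(Y|X)
- I(X;Y) = H(X) + H(Y) - H(X,Y)

Computing all quantities:
H(X) = 0.6616, H(Y) = 0.5623, H(X,Y) = 1.2130
H(X|Y) = 0.6507, H(Y|X) = 0.5514

Verification:
H(X) - H(X|Y) = 0.6616 - 0.6507 = 0.0109
H(Y) - H(Y|X) = 0.5623 - 0.5514 = 0.0109
H(X) + H(Y) - H(X,Y) = 0.6616 + 0.5623 - 1.2130 = 0.0109

All forms give I(X;Y) = 0.0109 nats. ✓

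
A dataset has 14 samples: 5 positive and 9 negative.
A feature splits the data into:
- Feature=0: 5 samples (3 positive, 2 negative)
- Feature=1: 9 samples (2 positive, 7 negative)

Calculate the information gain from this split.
0.1022 bits

Information Gain = H(Y) - H(Y|Feature)

Before split:
P(positive) = 5/14 = 0.3571
H(Y) = 0.9403 bits

After split:
Feature=0: H = 0.9710 bits (weight = 5/14)
Feature=1: H = 0.7642 bits (weight = 9/14)
H(Y|Feature) = (5/14)×0.9710 + (9/14)×0.7642 = 0.8380 bits

Information Gain = 0.9403 - 0.8380 = 0.1022 bits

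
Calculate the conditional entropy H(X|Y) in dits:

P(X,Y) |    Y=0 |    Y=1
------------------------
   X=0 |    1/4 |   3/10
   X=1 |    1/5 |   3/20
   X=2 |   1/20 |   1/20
0.3998 dits

Using the chain rule: H(X|Y) = H(X,Y) - H(Y)

First, compute H(X,Y) = 0.7009 dits

Marginal P(Y) = (1/2, 1/2)
H(Y) = 0.3010 dits

H(X|Y) = H(X,Y) - H(Y) = 0.7009 - 0.3010 = 0.3998 dits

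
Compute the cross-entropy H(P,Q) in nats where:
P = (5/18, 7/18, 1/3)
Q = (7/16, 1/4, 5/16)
1.1565 nats

Cross-entropy: H(P,Q) = -Σ p(x) log q(x)

Alternatively: H(P,Q) = H(P) + D_KL(P||Q)
H(P) = 1.0893 nats
D_KL(P||Q) = 0.0672 nats

H(P,Q) = 1.0893 + 0.0672 = 1.1565 nats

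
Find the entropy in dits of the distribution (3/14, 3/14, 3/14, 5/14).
0.5898 dits

Shannon entropy is H(X) = -Σ p(x) log p(x).

For P = (3/14, 3/14, 3/14, 5/14):
H = -3/14 × log_10(3/14) -3/14 × log_10(3/14) -3/14 × log_10(3/14) -5/14 × log_10(5/14)
H = 0.5898 dits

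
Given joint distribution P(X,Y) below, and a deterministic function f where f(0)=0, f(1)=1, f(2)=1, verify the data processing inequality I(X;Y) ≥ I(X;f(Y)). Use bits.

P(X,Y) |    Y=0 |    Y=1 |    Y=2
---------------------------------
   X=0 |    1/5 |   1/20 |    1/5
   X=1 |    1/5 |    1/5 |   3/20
I(X;Y) = 0.0675, I(X;f(Y)) = 0.0049, inequality holds: 0.0675 ≥ 0.0049

Data Processing Inequality: For any Markov chain X → Y → Z, we have I(X;Y) ≥ I(X;Z).

Here Z = f(Y) is a deterministic function of Y, forming X → Y → Z.

Original I(X;Y) = 0.0675 bits

After applying f:
P(X,Z) where Z=f(Y):
- P(X,Z=0) = P(X,Y=0)
- P(X,Z=1) = P(X,Y=1) + P(X,Y=2)

I(X;Z) = I(X;f(Y)) = 0.0049 bits

Verification: 0.0675 ≥ 0.0049 ✓

Information cannot be created by processing; the function f can only lose information about X.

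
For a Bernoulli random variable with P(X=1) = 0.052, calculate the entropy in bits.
0.2948 bits

The binary entropy function is:
H(p) = -p log(p) - (1-p) log(1-p)

H(0.052) = -0.052 × log_2(0.052) - 0.948 × log_2(0.948)
H(0.052) = 0.2948 bits

Note: Binary entropy is maximized at p=0.5 (H=1 bit) and minimized at p=0 or p=1 (H=0).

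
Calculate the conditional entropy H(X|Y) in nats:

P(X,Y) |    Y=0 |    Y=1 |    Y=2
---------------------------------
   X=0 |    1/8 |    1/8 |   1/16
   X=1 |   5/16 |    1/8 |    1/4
0.5914 nats

Using the chain rule: H(X|Y) = H(X,Y) - H(Y)

First, compute H(X,Y) = 1.6631 nats

Marginal P(Y) = (7/16, 1/4, 5/16)
H(Y) = 1.0717 nats

H(X|Y) = H(X,Y) - H(Y) = 1.6631 - 1.0717 = 0.5914 nats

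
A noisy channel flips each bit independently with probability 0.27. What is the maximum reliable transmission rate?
0.1585 bits

For a binary symmetric channel (BSC) with error probability p:
Capacity C = 1 - H(p) bits per symbol

where H(p) = -p log₂(p) - (1-p) log₂(1-p) is the binary entropy function.

H(0.27) = 0.8415 bits
C = 1 - 0.8415 = 0.1585 bits per symbol

This means we can reliably transmit up to 0.1585 bits of information per channel use.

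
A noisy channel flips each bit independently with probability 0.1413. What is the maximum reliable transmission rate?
0.4124 bits

For a binary symmetric channel (BSC) with error probability p:
Capacity C = 1 - H(p) bits per symbol

where H(p) = -p log₂(p) - (1-p) log₂(1-p) is the binary entropy function.

H(0.1413) = 0.5876 bits
C = 1 - 0.5876 = 0.4124 bits per symbol

This means we can reliably transmit up to 0.4124 bits of information per channel use.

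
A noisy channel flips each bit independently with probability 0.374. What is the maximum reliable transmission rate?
0.0463 bits

For a binary symmetric channel (BSC) with error probability p:
Capacity C = 1 - H(p) bits per symbol

where H(p) = -p log₂(p) - (1-p) log₂(1-p) is the binary entropy function.

H(0.374) = 0.9537 bits
C = 1 - 0.9537 = 0.0463 bits per symbol

This means we can reliably transmit up to 0.0463 bits of information per channel use.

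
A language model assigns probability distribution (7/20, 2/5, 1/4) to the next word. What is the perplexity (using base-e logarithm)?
2.9462

Perplexity is e^H (or exp(H) for natural log).

First, H = -Σ p log p = 1.0805 nats
Perplexity = e^1.0805 = 2.9462

Interpretation: The model's uncertainty is equivalent to choosing uniformly among 2.9 options.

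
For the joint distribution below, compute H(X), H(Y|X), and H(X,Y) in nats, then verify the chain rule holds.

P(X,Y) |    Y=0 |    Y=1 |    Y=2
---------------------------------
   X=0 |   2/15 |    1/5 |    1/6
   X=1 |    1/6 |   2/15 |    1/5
H(X,Y) = 1.7783, H(X) = 0.6931, H(Y|X) = 1.0852 (all in nats)

Chain rule: H(X,Y) = H(X) + H(Y|X)

Left side — joint entropy directly:
H(X,Y) = -Σ p(x,y) log p(x,y) = 1.7783 nats

Right side — compute H(Y|X) from the conditional distributions:
P(X) = (1/2, 1/2), so H(X) = 0.6931 nats
H(Y|X) = Σ_x P(X=x) · H(Y|X=x):
  P(Y|X=0) = (4/15, 2/5, 1/3), H(Y|X=0) = 1.0852, weight P(X=0) = 1/2
  P(Y|X=1) = (1/3, 4/15, 2/5), H(Y|X=1) = 1.0852, weight P(X=1) = 1/2
H(Y|X) = 1.0852 nats

H(X) + H(Y|X) = 0.6931 + 1.0852 = 1.7783 nats

Both sides equal 1.7783 nats. ✓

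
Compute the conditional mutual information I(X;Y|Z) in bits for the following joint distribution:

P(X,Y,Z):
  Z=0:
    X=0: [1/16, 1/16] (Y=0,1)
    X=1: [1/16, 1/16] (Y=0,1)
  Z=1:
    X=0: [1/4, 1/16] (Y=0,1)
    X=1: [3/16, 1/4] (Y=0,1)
0.0783 bits

Conditional mutual information: I(X;Y|Z) = H(X|Z) + H(Y|Z) - H(X,Y|Z)

H(Z) = 0.8113
H(X,Z) = 1.7962 → H(X|Z) = 0.9849
H(Y,Z) = 1.7962 → H(Y|Z) = 0.9849
H(X,Y,Z) = 2.7028 → H(X,Y|Z) = 1.8915

I(X;Y|Z) = 0.9849 + 0.9849 - 1.8915 = 0.0783 bits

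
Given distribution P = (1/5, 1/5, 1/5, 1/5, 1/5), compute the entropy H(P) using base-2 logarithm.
2.3219 bits

Shannon entropy is H(X) = -Σ p(x) log p(x).

For P = (1/5, 1/5, 1/5, 1/5, 1/5):
H = -1/5 × log_2(1/5) -1/5 × log_2(1/5) -1/5 × log_2(1/5) -1/5 × log_2(1/5) -1/5 × log_2(1/5)
H = 2.3219 bits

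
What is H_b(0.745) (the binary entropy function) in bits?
0.8191 bits

The binary entropy function is:
H(p) = -p log(p) - (1-p) log(1-p)

H(0.745) = -0.745 × log_2(0.745) - 0.255 × log_2(0.255)
H(0.745) = 0.8191 bits

Note: Binary entropy is maximized at p=0.5 (H=1 bit) and minimized at p=0 or p=1 (H=0).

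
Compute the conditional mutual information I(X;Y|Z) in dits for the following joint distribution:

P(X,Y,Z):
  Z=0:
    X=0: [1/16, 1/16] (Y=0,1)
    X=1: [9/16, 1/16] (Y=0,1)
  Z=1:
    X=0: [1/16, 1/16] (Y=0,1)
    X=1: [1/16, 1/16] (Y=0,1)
0.0209 dits

Conditional mutual information: I(X;Y|Z) = H(X|Z) + H(Y|Z) - H(X,Y|Z)

H(Z) = 0.2442
H(X,Z) = 0.4662 → H(X|Z) = 0.2220
H(Y,Z) = 0.4662 → H(Y|Z) = 0.2220
H(X,Y,Z) = 0.6674 → H(X,Y|Z) = 0.4231

I(X;Y|Z) = 0.2220 + 0.2220 - 0.4231 = 0.0209 dits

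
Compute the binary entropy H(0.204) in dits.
0.2197 dits

The binary entropy function is:
H(p) = -p log(p) - (1-p) log(1-p)

H(0.204) = -0.204 × log_10(0.204) - 0.796 × log_10(0.796)
H(0.204) = 0.2197 dits

Note: Binary entropy is maximized at p=0.5 (H=1 bit) and minimized at p=0 or p=1 (H=0).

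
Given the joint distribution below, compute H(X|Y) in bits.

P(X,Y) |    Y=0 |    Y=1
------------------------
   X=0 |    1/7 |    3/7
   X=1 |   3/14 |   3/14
0.9371 bits

Using the chain rule: H(X|Y) = H(X,Y) - H(Y)

First, compute H(X,Y) = 1.8774 bits

Marginal P(Y) = (5/14, 9/14)
H(Y) = 0.9403 bits

H(X|Y) = H(X,Y) - H(Y) = 1.8774 - 0.9403 = 0.9371 bits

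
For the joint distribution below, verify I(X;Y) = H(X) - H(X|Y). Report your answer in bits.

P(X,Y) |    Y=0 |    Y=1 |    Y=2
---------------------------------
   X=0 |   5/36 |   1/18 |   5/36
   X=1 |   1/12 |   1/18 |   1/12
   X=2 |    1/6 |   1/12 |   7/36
I(X;Y) = 0.0051 bits

Mutual information has multiple equivalent forms:
- I(X;Y) = H(X) - H(X|Y)
- I(X;Y) = H(Y) - H(Y|X)
- I(X;Y) = H(X) + H(Y) - H(X,Y)

Computing all quantities:
H(X) = 1.5305, H(Y) = 1.5155, H(X,Y) = 3.0409
H(X|Y) = 1.5254, H(Y|X) = 1.5104

Verification:
H(X) - H(X|Y) = 1.5305 - 1.5254 = 0.0051
H(Y) - H(Y|X) = 1.5155 - 1.5104 = 0.0051
H(X) + H(Y) - H(X,Y) = 1.5305 + 1.5155 - 3.0409 = 0.0051

All forms give I(X;Y) = 0.0051 bits. ✓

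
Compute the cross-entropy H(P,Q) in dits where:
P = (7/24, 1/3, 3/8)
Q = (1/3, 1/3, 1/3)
0.4771 dits

Cross-entropy: H(P,Q) = -Σ p(x) log q(x)

Alternatively: H(P,Q) = H(P) + D_KL(P||Q)
H(P) = 0.4749 dits
D_KL(P||Q) = 0.0023 dits

H(P,Q) = 0.4749 + 0.0023 = 0.4771 dits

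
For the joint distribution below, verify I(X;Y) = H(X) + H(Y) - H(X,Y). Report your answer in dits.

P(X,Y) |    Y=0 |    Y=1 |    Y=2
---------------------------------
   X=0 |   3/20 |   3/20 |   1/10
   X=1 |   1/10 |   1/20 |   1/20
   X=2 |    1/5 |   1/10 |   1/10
I(X;Y) = 0.0045 dits

Mutual information has multiple equivalent forms:
- I(X;Y) = H(X) - H(X|Y)
- I(X;Y) = H(Y) - H(Y|X)
- I(X;Y) = H(X) + H(Y) - H(X,Y)

Computing all quantities:
H(X) = 0.4581, H(Y) = 0.4634, H(X,Y) = 0.9171
H(X|Y) = 0.4536, H(Y|X) = 0.4589

Verification:
H(X) - H(X|Y) = 0.4581 - 0.4536 = 0.0045
H(Y) - H(Y|X) = 0.4634 - 0.4589 = 0.0045
H(X) + H(Y) - H(X,Y) = 0.4581 + 0.4634 - 0.9171 = 0.0045

All forms give I(X;Y) = 0.0045 dits. ✓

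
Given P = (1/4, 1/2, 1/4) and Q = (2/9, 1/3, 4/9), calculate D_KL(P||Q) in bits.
0.1274 bits

KL divergence: D_KL(P||Q) = Σ p(x) log(p(x)/q(x))

Computing term by term:
  x=0: 1/4 × log_2[(1/4)/(2/9)] = 1/4 × 0.1699 = 0.0425
  x=1: 1/2 × log_2[(1/2)/(1/3)] = 1/2 × 0.5850 = 0.2925
  x=2: 1/4 × log_2[(1/4)/(4/9)] = 1/4 × -0.8301 = -0.2075

D_KL(P||Q) = 0.1274 bits

Note: KL divergence is always non-negative and equals 0 iff P = Q.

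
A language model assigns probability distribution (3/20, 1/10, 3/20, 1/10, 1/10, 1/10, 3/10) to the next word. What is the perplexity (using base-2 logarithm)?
6.3685

Perplexity is 2^H (or exp(H) for natural log).

First, H = -Σ p log p = 2.6710 bits
Perplexity = 2^2.6710 = 6.3685

Interpretation: The model's uncertainty is equivalent to choosing uniformly among 6.4 options.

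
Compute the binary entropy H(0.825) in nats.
0.4637 nats

The binary entropy function is:
H(p) = -p log(p) - (1-p) log(1-p)

H(0.825) = -0.825 × log_e(0.825) - 0.175 × log_e(0.175)
H(0.825) = 0.4637 nats

Note: Binary entropy is maximized at p=0.5 (H=1 bit) and minimized at p=0 or p=1 (H=0).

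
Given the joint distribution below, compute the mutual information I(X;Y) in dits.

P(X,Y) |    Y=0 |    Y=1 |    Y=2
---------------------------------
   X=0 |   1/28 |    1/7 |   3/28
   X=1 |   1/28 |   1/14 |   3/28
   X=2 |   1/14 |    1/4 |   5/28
0.0044 dits

Mutual information: I(X;Y) = H(X) + H(Y) - H(X,Y)

Marginals:
P(X) = (2/7, 3/14, 1/2), H(X) = 0.4493 dits
P(Y) = (1/7, 13/28, 11/28), H(Y) = 0.4348 dits

Joint entropy: H(X,Y) = 0.8798 dits

I(X;Y) = 0.4493 + 0.4348 - 0.8798 = 0.0044 dits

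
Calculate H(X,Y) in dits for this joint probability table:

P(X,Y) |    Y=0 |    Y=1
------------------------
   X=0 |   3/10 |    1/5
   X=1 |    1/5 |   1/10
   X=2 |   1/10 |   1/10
0.7365 dits

Joint entropy is H(X,Y) = -Σ_{x,y} p(x,y) log p(x,y).

Summing over all non-zero entries:
H(X,Y) = -[3/10·log_10(3/10) + 1/5·log_10(1/5) + 1/5·log_10(1/5) + 1/10·log_10(1/10) + 1/10·log_10(1/10) + 1/10·log_10(1/10)]
H(X,Y) = 0.7365 dits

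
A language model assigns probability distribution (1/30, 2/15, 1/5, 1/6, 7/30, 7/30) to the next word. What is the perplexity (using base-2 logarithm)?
5.3746

Perplexity is 2^H (or exp(H) for natural log).

First, H = -Σ p log p = 2.4261 bits
Perplexity = 2^2.4261 = 5.3746

Interpretation: The model's uncertainty is equivalent to choosing uniformly among 5.4 options.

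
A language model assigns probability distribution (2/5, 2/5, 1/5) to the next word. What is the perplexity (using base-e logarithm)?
2.8717

Perplexity is e^H (or exp(H) for natural log).

First, H = -Σ p log p = 1.0549 nats
Perplexity = e^1.0549 = 2.8717

Interpretation: The model's uncertainty is equivalent to choosing uniformly among 2.9 options.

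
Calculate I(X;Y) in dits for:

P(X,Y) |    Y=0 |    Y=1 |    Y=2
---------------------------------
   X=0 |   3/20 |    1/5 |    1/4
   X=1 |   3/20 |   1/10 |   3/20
0.0041 dits

Mutual information: I(X;Y) = H(X) + H(Y) - H(X,Y)

Marginals:
P(X) = (3/5, 2/5), H(X) = 0.2923 dits
P(Y) = (3/10, 3/10, 2/5), H(Y) = 0.4729 dits

Joint entropy: H(X,Y) = 0.7611 dits

I(X;Y) = 0.2923 + 0.4729 - 0.7611 = 0.0041 dits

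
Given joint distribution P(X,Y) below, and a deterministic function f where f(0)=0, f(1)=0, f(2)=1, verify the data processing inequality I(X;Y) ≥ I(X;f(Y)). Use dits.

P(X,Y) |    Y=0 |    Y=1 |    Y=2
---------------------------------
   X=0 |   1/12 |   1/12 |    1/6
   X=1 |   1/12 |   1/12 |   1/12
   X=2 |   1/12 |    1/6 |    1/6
I(X;Y) = 0.0073, I(X;f(Y)) = 0.0037, inequality holds: 0.0073 ≥ 0.0037

Data Processing Inequality: For any Markov chain X → Y → Z, we have I(X;Y) ≥ I(X;Z).

Here Z = f(Y) is a deterministic function of Y, forming X → Y → Z.

Original I(X;Y) = 0.0073 dits

After applying f:
P(X,Z) where Z=f(Y):
- P(X,Z=0) = P(X,Y=0) + P(X,Y=1)
- P(X,Z=1) = P(X,Y=2)

I(X;Z) = I(X;f(Y)) = 0.0037 dits

Verification: 0.0073 ≥ 0.0037 ✓

Information cannot be created by processing; the function f can only lose information about X.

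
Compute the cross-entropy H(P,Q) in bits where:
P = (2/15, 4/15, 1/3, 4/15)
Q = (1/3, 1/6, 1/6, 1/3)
2.1850 bits

Cross-entropy: H(P,Q) = -Σ p(x) log q(x)

Alternatively: H(P,Q) = H(P) + D_KL(P||Q)
H(P) = 1.9329 bits
D_KL(P||Q) = 0.2520 bits

H(P,Q) = 1.9329 + 0.2520 = 2.1850 bits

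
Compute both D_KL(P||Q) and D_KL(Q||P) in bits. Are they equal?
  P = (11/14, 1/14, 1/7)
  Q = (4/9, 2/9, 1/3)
D_KL(P||Q) = 0.3543, D_KL(Q||P) = 0.4060

KL divergence is not symmetric: D_KL(P||Q) ≠ D_KL(Q||P) in general.

D_KL(P||Q) = 0.3543 bits
D_KL(Q||P) = 0.4060 bits

No, they are not equal!

This asymmetry is why KL divergence is not a true distance metric.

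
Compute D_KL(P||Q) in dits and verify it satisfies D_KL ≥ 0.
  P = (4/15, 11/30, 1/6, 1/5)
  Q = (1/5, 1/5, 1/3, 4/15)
0.0547 dits

KL divergence satisfies the Gibbs inequality: D_KL(P||Q) ≥ 0 for all distributions P, Q.

D_KL(P||Q) = Σ p(x) log(p(x)/q(x))
Term by term:
  x=0: 4/15 × log_10[(4/15)/(1/5)] = 0.0333
  x=1: 11/30 × log_10[(11/30)/(1/5)] = 0.0965
  x=2: 1/6 × log_10[(1/6)/(1/3)] = -0.0502
  x=3: 1/5 × log_10[(1/5)/(4/15)] = -0.0250
D_KL(P||Q) = 0.0547 dits

D_KL(P||Q) = 0.0547 ≥ 0 ✓

This non-negativity is a fundamental property: relative entropy cannot be negative because it measures how different Q is from P.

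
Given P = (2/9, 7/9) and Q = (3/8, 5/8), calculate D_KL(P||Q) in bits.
0.0776 bits

KL divergence: D_KL(P||Q) = Σ p(x) log(p(x)/q(x))

Computing term by term:
  x=0: 2/9 × log_2[(2/9)/(3/8)] = 2/9 × -0.7549 = -0.1678
  x=1: 7/9 × log_2[(7/9)/(5/8)] = 7/9 × 0.3155 = 0.2454

D_KL(P||Q) = 0.0776 bits

Note: KL divergence is always non-negative and equals 0 iff P = Q.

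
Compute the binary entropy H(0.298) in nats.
0.6092 nats

The binary entropy function is:
H(p) = -p log(p) - (1-p) log(1-p)

H(0.298) = -0.298 × log_e(0.298) - 0.702 × log_e(0.702)
H(0.298) = 0.6092 nats

Note: Binary entropy is maximized at p=0.5 (H=1 bit) and minimized at p=0 or p=1 (H=0).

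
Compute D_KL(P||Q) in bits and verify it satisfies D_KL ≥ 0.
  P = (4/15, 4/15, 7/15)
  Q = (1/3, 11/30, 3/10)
0.0891 bits

KL divergence satisfies the Gibbs inequality: D_KL(P||Q) ≥ 0 for all distributions P, Q.

D_KL(P||Q) = Σ p(x) log(p(x)/q(x))
Term by term:
  x=0: 4/15 × log_2[(4/15)/(1/3)] = -0.0858
  x=1: 4/15 × log_2[(4/15)/(11/30)] = -0.1225
  x=2: 7/15 × log_2[(7/15)/(3/10)] = 0.2975
D_KL(P||Q) = 0.0891 bits

D_KL(P||Q) = 0.0891 ≥ 0 ✓

This non-negativity is a fundamental property: relative entropy cannot be negative because it measures how different Q is from P.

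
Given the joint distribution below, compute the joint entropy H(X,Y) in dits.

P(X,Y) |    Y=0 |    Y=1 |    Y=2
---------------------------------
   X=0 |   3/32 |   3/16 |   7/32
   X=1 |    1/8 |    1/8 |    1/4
0.7534 dits

Joint entropy is H(X,Y) = -Σ_{x,y} p(x,y) log p(x,y).

Summing over all non-zero entries:
H(X,Y) = -[3/32·log_10(3/32) + 3/16·log_10(3/16) + 7/32·log_10(7/32) + 1/8·log_10(1/8) + 1/8·log_10(1/8) + 1/4·log_10(1/4)]
H(X,Y) = 0.7534 dits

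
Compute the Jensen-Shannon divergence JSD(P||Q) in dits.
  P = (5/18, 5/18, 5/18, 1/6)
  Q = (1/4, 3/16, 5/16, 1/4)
0.0041 dits

Jensen-Shannon divergence is:
JSD(P||Q) = 0.5 × D_KL(P||M) + 0.5 × D_KL(Q||M)
where M = 0.5 × (P + Q) is the mixture distribution.

M = 0.5 × (5/18, 5/18, 5/18, 1/6) + 0.5 × (1/4, 3/16, 5/16, 1/4) = (0.263889, 0.232639, 0.295139, 5/24)

D_KL(P||M) = 0.0041 dits
D_KL(Q||M) = 0.0041 dits

JSD(P||Q) = 0.5 × 0.0041 + 0.5 × 0.0041 = 0.0041 dits

Unlike KL divergence, JSD is symmetric and bounded: 0 ≤ JSD ≤ log(2).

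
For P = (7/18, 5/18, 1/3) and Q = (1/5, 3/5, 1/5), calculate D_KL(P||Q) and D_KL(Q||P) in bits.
D_KL(P||Q) = 0.3101, D_KL(Q||P) = 0.3274

KL divergence is not symmetric: D_KL(P||Q) ≠ D_KL(Q||P) in general.

D_KL(P||Q) = 0.3101 bits
D_KL(Q||P) = 0.3274 bits

No, they are not equal!

This asymmetry is why KL divergence is not a true distance metric.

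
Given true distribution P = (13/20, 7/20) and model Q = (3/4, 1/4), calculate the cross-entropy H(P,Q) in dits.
0.2919 dits

Cross-entropy: H(P,Q) = -Σ p(x) log q(x)

Alternatively: H(P,Q) = H(P) + D_KL(P||Q)
H(P) = 0.2812 dits
D_KL(P||Q) = 0.0107 dits

H(P,Q) = 0.2812 + 0.0107 = 0.2919 dits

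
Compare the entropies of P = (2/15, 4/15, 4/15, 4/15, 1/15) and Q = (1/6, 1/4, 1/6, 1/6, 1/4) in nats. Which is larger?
Q

Computing entropies in nats:
H(P) = 1.5066
H(Q) = 1.5890

Distribution Q has higher entropy.

Intuition: The distribution closer to uniform (more spread out) has higher entropy.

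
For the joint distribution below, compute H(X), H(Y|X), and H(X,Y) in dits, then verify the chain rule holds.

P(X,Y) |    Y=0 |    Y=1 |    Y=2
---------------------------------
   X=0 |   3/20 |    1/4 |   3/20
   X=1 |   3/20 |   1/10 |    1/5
H(X,Y) = 0.7611, H(X) = 0.2989, H(Y|X) = 0.4622 (all in dits)

Chain rule: H(X,Y) = H(X) + H(Y|X)

Left side — joint entropy directly:
H(X,Y) = -Σ p(x,y) log p(x,y) = 0.7611 dits

Right side — compute H(Y|X) from the conditional distributions:
P(X) = (11/20, 9/20), so H(X) = 0.2989 dits
H(Y|X) = Σ_x P(X=x) · H(Y|X=x):
  P(Y|X=0) = (3/11, 5/11, 3/11), H(Y|X=0) = 0.4634, weight P(X=0) = 11/20
  P(Y|X=1) = (1/3, 2/9, 4/9), H(Y|X=1) = 0.4607, weight P(X=1) = 9/20
H(Y|X) = 0.4622 dits

H(X) + H(Y|X) = 0.2989 + 0.4622 = 0.7611 dits

Both sides equal 0.7611 dits. ✓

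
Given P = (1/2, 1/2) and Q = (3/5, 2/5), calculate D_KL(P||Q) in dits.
0.0089 dits

KL divergence: D_KL(P||Q) = Σ p(x) log(p(x)/q(x))

Computing term by term:
  x=0: 1/2 × log_10[(1/2)/(3/5)] = 1/2 × -0.0792 = -0.0396
  x=1: 1/2 × log_10[(1/2)/(2/5)] = 1/2 × 0.0969 = 0.0485

D_KL(P||Q) = 0.0089 dits

Note: KL divergence is always non-negative and equals 0 iff P = Q.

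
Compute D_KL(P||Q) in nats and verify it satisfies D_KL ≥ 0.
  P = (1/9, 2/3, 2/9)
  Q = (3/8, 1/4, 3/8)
0.4025 nats

KL divergence satisfies the Gibbs inequality: D_KL(P||Q) ≥ 0 for all distributions P, Q.

D_KL(P||Q) = Σ p(x) log(p(x)/q(x))
Term by term:
  x=0: 1/9 × log_e[(1/9)/(3/8)] = -0.1352
  x=1: 2/3 × log_e[(2/3)/(1/4)] = 0.6539
  x=2: 2/9 × log_e[(2/9)/(3/8)] = -0.1163
D_KL(P||Q) = 0.4025 nats

D_KL(P||Q) = 0.4025 ≥ 0 ✓

This non-negativity is a fundamental property: relative entropy cannot be negative because it measures how different Q is from P.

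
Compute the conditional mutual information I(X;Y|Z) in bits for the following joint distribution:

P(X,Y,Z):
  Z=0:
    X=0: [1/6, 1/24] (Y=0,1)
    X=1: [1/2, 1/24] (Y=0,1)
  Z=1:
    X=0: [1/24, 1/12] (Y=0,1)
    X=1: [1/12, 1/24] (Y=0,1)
0.0355 bits

Conditional mutual information: I(X;Y|Z) = H(X|Z) + H(Y|Z) - H(X,Y|Z)

H(Z) = 0.8113
H(X,Z) = 1.7006 → H(X|Z) = 0.8893
H(Y,Z) = 1.4387 → H(Y|Z) = 0.6274
H(X,Y,Z) = 2.2925 → H(X,Y|Z) = 1.4812

I(X;Y|Z) = 0.8893 + 0.6274 - 1.4812 = 0.0355 bits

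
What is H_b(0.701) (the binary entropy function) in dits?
0.2649 dits

The binary entropy function is:
H(p) = -p log(p) - (1-p) log(1-p)

H(0.701) = -0.701 × log_10(0.701) - 0.299 × log_10(0.299)
H(0.701) = 0.2649 dits

Note: Binary entropy is maximized at p=0.5 (H=1 bit) and minimized at p=0 or p=1 (H=0).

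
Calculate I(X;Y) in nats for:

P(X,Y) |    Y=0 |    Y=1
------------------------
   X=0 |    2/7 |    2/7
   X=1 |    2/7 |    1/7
0.0140 nats

Mutual information: I(X;Y) = H(X) + H(Y) - H(X,Y)

Marginals:
P(X) = (4/7, 3/7), H(X) = 0.6829 nats
P(Y) = (4/7, 3/7), H(Y) = 0.6829 nats

Joint entropy: H(X,Y) = 1.3518 nats

I(X;Y) = 0.6829 + 0.6829 - 1.3518 = 0.0140 nats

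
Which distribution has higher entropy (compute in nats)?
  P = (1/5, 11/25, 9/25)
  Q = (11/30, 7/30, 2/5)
Q

Computing entropies in nats:
H(P) = 1.0509
H(Q) = 1.0740

Distribution Q has higher entropy.

Intuition: The distribution closer to uniform (more spread out) has higher entropy.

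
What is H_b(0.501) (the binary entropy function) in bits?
1.0000 bits

The binary entropy function is:
H(p) = -p log(p) - (1-p) log(1-p)

H(0.501) = -0.501 × log_2(0.501) - 0.499 × log_2(0.499)
H(0.501) = 1.0000 bits

Note: Binary entropy is maximized at p=0.5 (H=1 bit) and minimized at p=0 or p=1 (H=0).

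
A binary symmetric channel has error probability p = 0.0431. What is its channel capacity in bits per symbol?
0.7437 bits

For a binary symmetric channel (BSC) with error probability p:
Capacity C = 1 - H(p) bits per symbol

where H(p) = -p log₂(p) - (1-p) log₂(1-p) is the binary entropy function.

H(0.0431) = 0.2563 bits
C = 1 - 0.2563 = 0.7437 bits per symbol

This means we can reliably transmit up to 0.7437 bits of information per channel use.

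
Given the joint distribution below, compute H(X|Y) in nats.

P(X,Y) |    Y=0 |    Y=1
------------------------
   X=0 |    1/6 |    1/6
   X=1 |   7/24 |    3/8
0.6348 nats

Using the chain rule: H(X|Y) = H(X,Y) - H(Y)

First, compute H(X,Y) = 1.3244 nats

Marginal P(Y) = (11/24, 13/24)
H(Y) = 0.6897 nats

H(X|Y) = H(X,Y) - H(Y) = 1.3244 - 0.6897 = 0.6348 nats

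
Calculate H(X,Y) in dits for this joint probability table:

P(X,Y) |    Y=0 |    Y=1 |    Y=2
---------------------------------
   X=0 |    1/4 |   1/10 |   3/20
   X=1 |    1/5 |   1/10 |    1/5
0.7537 dits

Joint entropy is H(X,Y) = -Σ_{x,y} p(x,y) log p(x,y).

Summing over all non-zero entries:
H(X,Y) = -[1/4·log_10(1/4) + 1/10·log_10(1/10) + 3/20·log_10(3/20) + 1/5·log_10(1/5) + 1/10·log_10(1/10) + 1/5·log_10(1/5)]
H(X,Y) = 0.7537 dits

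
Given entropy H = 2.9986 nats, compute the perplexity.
20.0574

Perplexity is e^H (or exp(H) for natural log).

H = 2.9986 nats
Perplexity = e^2.9986 = 20.0574

Interpretation: The model's uncertainty is equivalent to choosing uniformly among 20.1 options.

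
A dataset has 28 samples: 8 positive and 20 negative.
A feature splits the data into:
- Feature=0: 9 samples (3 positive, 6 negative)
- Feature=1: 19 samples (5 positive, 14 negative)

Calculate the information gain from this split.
0.0037 bits

Information Gain = H(Y) - H(Y|Feature)

Before split:
P(positive) = 8/28 = 0.2857
H(Y) = 0.8631 bits

After split:
Feature=0: H = 0.9183 bits (weight = 9/28)
Feature=1: H = 0.8315 bits (weight = 19/28)
H(Y|Feature) = (9/28)×0.9183 + (19/28)×0.8315 = 0.8594 bits

Information Gain = 0.8631 - 0.8594 = 0.0037 bits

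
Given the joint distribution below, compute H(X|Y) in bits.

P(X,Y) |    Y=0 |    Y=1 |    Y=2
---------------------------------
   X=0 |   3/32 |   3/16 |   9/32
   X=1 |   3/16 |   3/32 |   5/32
0.9279 bits

Using the chain rule: H(X|Y) = H(X,Y) - H(Y)

First, compute H(X,Y) = 2.4791 bits

Marginal P(Y) = (9/32, 9/32, 7/16)
H(Y) = 1.5512 bits

H(X|Y) = H(X,Y) - H(Y) = 2.4791 - 1.5512 = 0.9279 bits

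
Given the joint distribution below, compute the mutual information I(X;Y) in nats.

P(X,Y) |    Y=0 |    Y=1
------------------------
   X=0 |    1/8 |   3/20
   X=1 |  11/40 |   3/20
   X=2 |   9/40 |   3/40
0.0275 nats

Mutual information: I(X;Y) = H(X) + H(Y) - H(X,Y)

Marginals:
P(X) = (11/40, 17/40, 3/10), H(X) = 1.0799 nats
P(Y) = (5/8, 3/8), H(Y) = 0.6616 nats

Joint entropy: H(X,Y) = 1.7140 nats

I(X;Y) = 1.0799 + 0.6616 - 1.7140 = 0.0275 nats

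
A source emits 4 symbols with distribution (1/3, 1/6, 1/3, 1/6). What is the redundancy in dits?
0.0246 dits

Redundancy measures how far a source is from maximum entropy:
R = H_max - H(X)

Maximum entropy for 4 symbols: H_max = log_10(4) = 0.6021 dits
Actual entropy: H(X) = 0.5775 dits
Redundancy: R = 0.6021 - 0.5775 = 0.0246 dits

This redundancy represents potential for compression: the source could be compressed by 0.0246 dits per symbol.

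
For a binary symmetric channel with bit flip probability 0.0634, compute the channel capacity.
0.6592 bits

For a binary symmetric channel (BSC) with error probability p:
Capacity C = 1 - H(p) bits per symbol

where H(p) = -p log₂(p) - (1-p) log₂(1-p) is the binary entropy function.

H(0.0634) = 0.3408 bits
C = 1 - 0.3408 = 0.6592 bits per symbol

This means we can reliably transmit up to 0.6592 bits of information per channel use.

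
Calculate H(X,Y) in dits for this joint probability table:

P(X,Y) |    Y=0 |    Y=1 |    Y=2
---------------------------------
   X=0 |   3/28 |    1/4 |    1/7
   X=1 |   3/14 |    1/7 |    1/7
0.7600 dits

Joint entropy is H(X,Y) = -Σ_{x,y} p(x,y) log p(x,y).

Summing over all non-zero entries:
H(X,Y) = -[3/28·log_10(3/28) + 1/4·log_10(1/4) + 1/7·log_10(1/7) + 3/14·log_10(3/14) + 1/7·log_10(1/7) + 1/7·log_10(1/7)]
H(X,Y) = 0.7600 dits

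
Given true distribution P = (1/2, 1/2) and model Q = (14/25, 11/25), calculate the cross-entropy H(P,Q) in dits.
0.3042 dits

Cross-entropy: H(P,Q) = -Σ p(x) log q(x)

Alternatively: H(P,Q) = H(P) + D_KL(P||Q)
H(P) = 0.3010 dits
D_KL(P||Q) = 0.0031 dits

H(P,Q) = 0.3010 + 0.0031 = 0.3042 dits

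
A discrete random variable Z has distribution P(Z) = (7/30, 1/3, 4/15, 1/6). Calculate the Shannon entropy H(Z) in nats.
1.3569 nats

Shannon entropy is H(X) = -Σ p(x) log p(x).

For P = (7/30, 1/3, 4/15, 1/6):
H = -7/30 × log_e(7/30) -1/3 × log_e(1/3) -4/15 × log_e(4/15) -1/6 × log_e(1/6)
H = 1.3569 nats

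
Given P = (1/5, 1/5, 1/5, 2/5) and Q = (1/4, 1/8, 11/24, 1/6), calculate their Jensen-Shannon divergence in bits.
0.0816 bits

Jensen-Shannon divergence is:
JSD(P||Q) = 0.5 × D_KL(P||M) + 0.5 × D_KL(Q||M)
where M = 0.5 × (P + Q) is the mixture distribution.

M = 0.5 × (1/5, 1/5, 1/5, 2/5) + 0.5 × (1/4, 1/8, 11/24, 1/6) = (9/40, 0.1625, 0.329167, 0.283333)

D_KL(P||M) = 0.0812 bits
D_KL(Q||M) = 0.0820 bits

JSD(P||Q) = 0.5 × 0.0812 + 0.5 × 0.0820 = 0.0816 bits

Unlike KL divergence, JSD is symmetric and bounded: 0 ≤ JSD ≤ log(2).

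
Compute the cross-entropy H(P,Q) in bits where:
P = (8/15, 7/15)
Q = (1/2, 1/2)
1.0000 bits

Cross-entropy: H(P,Q) = -Σ p(x) log q(x)

Alternatively: H(P,Q) = H(P) + D_KL(P||Q)
H(P) = 0.9968 bits
D_KL(P||Q) = 0.0032 bits

H(P,Q) = 0.9968 + 0.0032 = 1.0000 bits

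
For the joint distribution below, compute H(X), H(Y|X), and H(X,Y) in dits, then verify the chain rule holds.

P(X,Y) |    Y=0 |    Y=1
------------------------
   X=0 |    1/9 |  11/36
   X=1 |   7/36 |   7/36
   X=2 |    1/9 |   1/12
H(X,Y) = 0.7359, H(X) = 0.4562, H(Y|X) = 0.2797 (all in dits)

Chain rule: H(X,Y) = H(X) + H(Y|X)

Left side — joint entropy directly:
H(X,Y) = -Σ p(x,y) log p(x,y) = 0.7359 dits

Right side — compute H(Y|X) from the conditional distributions:
P(X) = (5/12, 7/18, 7/36), so H(X) = 0.4562 dits
H(Y|X) = Σ_x P(X=x) · H(Y|X=x):
  P(Y|X=0) = (4/15, 11/15), H(Y|X=0) = 0.2519, weight P(X=0) = 5/12
  P(Y|X=1) = (1/2, 1/2), H(Y|X=1) = 0.3010, weight P(X=1) = 7/18
  P(Y|X=2) = (4/7, 3/7), H(Y|X=2) = 0.2966, weight P(X=2) = 7/36
H(Y|X) = 0.2797 dits

H(X) + H(Y|X) = 0.4562 + 0.2797 = 0.7359 dits

Both sides equal 0.7359 dits. ✓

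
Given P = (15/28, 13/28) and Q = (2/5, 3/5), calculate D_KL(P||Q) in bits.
0.0540 bits

KL divergence: D_KL(P||Q) = Σ p(x) log(p(x)/q(x))

Computing term by term:
  x=0: 15/28 × log_2[(15/28)/(2/5)] = 15/28 × 0.4215 = 0.2258
  x=1: 13/28 × log_2[(13/28)/(3/5)] = 13/28 × -0.3699 = -0.1718

D_KL(P||Q) = 0.0540 bits

Note: KL divergence is always non-negative and equals 0 iff P = Q.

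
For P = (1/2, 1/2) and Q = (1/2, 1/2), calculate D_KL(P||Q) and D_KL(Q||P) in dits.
D_KL(P||Q) = 0.0000, D_KL(Q||P) = 0.0000

KL divergence is not symmetric: D_KL(P||Q) ≠ D_KL(Q||P) in general.

D_KL(P||Q) = 0.0000 dits
D_KL(Q||P) = 0.0000 dits

In this case they happen to be equal (to 4 decimal places).

This asymmetry is why KL divergence is not a true distance metric.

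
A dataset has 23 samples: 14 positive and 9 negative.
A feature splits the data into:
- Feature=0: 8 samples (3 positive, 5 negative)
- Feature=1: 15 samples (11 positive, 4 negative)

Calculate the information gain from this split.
0.0880 bits

Information Gain = H(Y) - H(Y|Feature)

Before split:
P(positive) = 14/23 = 0.6087
H(Y) = 0.9656 bits

After split:
Feature=0: H = 0.9544 bits (weight = 8/23)
Feature=1: H = 0.8366 bits (weight = 15/23)
H(Y|Feature) = (8/23)×0.9544 + (15/23)×0.8366 = 0.8776 bits

Information Gain = 0.9656 - 0.8776 = 0.0880 bits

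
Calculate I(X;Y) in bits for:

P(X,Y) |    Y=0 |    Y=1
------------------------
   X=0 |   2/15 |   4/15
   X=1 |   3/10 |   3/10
0.0198 bits

Mutual information: I(X;Y) = H(X) + H(Y) - H(X,Y)

Marginals:
P(X) = (2/5, 3/5), H(X) = 0.9710 bits
P(Y) = (13/30, 17/30), H(Y) = 0.9871 bits

Joint entropy: H(X,Y) = 1.9383 bits

I(X;Y) = 0.9710 + 0.9871 - 1.9383 = 0.0198 bits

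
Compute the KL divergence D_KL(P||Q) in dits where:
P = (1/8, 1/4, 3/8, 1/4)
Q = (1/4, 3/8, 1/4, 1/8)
0.0596 dits

KL divergence: D_KL(P||Q) = Σ p(x) log(p(x)/q(x))

Computing term by term:
  x=0: 1/8 × log_10[(1/8)/(1/4)] = 1/8 × -0.3010 = -0.0376
  x=1: 1/4 × log_10[(1/4)/(3/8)] = 1/4 × -0.1761 = -0.0440
  x=2: 3/8 × log_10[(3/8)/(1/4)] = 3/8 × 0.1761 = 0.0660
  x=3: 1/4 × log_10[(1/4)/(1/8)] = 1/4 × 0.3010 = 0.0753

D_KL(P||Q) = 0.0596 dits

Note: KL divergence is always non-negative and equals 0 iff P = Q.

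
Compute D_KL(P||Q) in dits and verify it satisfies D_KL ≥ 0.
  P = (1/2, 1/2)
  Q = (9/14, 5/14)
0.0185 dits

KL divergence satisfies the Gibbs inequality: D_KL(P||Q) ≥ 0 for all distributions P, Q.

D_KL(P||Q) = Σ p(x) log(p(x)/q(x))
Term by term:
  x=0: 1/2 × log_10[(1/2)/(9/14)] = -0.0546
  x=1: 1/2 × log_10[(1/2)/(5/14)] = 0.0731
D_KL(P||Q) = 0.0185 dits

D_KL(P||Q) = 0.0185 ≥ 0 ✓

This non-negativity is a fundamental property: relative entropy cannot be negative because it measures how different Q is from P.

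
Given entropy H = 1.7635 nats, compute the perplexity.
5.8328

Perplexity is e^H (or exp(H) for natural log).

H = 1.7635 nats
Perplexity = e^1.7635 = 5.8328

Interpretation: The model's uncertainty is equivalent to choosing uniformly among 5.8 options.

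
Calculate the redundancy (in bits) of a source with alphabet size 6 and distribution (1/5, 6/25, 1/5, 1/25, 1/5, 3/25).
0.1448 bits

Redundancy measures how far a source is from maximum entropy:
R = H_max - H(X)

Maximum entropy for 6 symbols: H_max = log_2(6) = 2.5850 bits
Actual entropy: H(X) = 2.4401 bits
Redundancy: R = 2.5850 - 2.4401 = 0.1448 bits

This redundancy represents potential for compression: the source could be compressed by 0.1448 bits per symbol.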